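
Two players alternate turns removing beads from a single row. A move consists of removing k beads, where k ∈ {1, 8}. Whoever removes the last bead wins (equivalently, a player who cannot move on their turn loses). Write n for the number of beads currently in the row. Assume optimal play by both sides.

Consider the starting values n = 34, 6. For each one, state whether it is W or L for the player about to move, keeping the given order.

Positions with no move are L. A position that does have a move is losing for the player to move precisely when every available move leads to a winning position for the opponent. Fill in the labels:
n=0: no move → L
n=1: →0(L), so W
n=2: →1(W) only, which is W, so L
n=3: →2(L), so W
n=4: →3(W) only, which is W, so L
n=5: →4(L), so W
n=6: →5(W) only, which is W, so L
n=7: →6(L), so W
n=8: →0(L), so W
n=9: →8(W), 1(W) — all W, so L
n=10: →9(L), so W
n=11: →10(W), 3(W) — all W, so L
n=12: →11(L), so W
n=13: →12(W), 5(W) — all W, so L
n=14: →13(L), so W
n=15: →14(W), 7(W) — all W, so L
n=16: →15(L), so W
n=17: →9(L), so W
n=18: →17(W), 10(W) — all W, so L
n=19: →18(L), so W
n=20: →19(W), 12(W) — all W, so L
n=21: →20(L), so W
n=22: →21(W), 14(W) — all W, so L
n=23: →22(L), so W
n=24: →23(W), 16(W) — all W, so L
n=25: →24(L), so W
n=26: →18(L), so W
n=27: →26(W), 19(W) — all W, so L
n=28: →27(L), so W
n=29: →28(W), 21(W) — all W, so L
n=30: →29(L), so W
n=31: →30(W), 23(W) — all W, so L
n=32: →31(L), so W
n=33: →32(W), 25(W) — all W, so L
n=34: →33(L), so W

34: W, 6: L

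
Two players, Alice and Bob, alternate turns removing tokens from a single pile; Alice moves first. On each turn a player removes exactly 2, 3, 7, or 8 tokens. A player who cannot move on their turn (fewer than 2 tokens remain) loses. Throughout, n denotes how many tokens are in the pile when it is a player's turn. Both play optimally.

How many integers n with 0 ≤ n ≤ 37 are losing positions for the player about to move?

Build the W/L table. Terminal = L. A non-terminal position is W if it has a move to some L; otherwise it is L.
n=0: no move → L
n=1: no move → L
n=2: W (go to 0, an L position)
n=3: W (go to 1, an L position)
n=4: W (go to 1, an L position)
n=5: L (options 3(W), 2(W) are all W)
n=6: L (options 4(W), 3(W) are all W)
n=7: W (go to 5, an L position)
n=8: W (go to 6, an L position)
n=9: W (go to 6, an L position)
n=10: L (options 8(W), 7(W), 3(W), 2(W) are all W)
n=11: L (options 9(W), 8(W), 4(W), 3(W) are all W)
n=12: W (go to 10, an L position)
n=13: W (go to 11, an L position)
n=14: W (go to 11, an L position)
n=15: L (options 13(W), 12(W), 8(W), 7(W) are all W)
n=16: L (options 14(W), 13(W), 9(W), 8(W) are all W)
n=17: W (go to 15, an L position)
n=18: W (go to 16, an L position)
n=19: W (go to 16, an L position)
n=20: L (options 18(W), 17(W), 13(W), 12(W) are all W)
n=21: L (options 19(W), 18(W), 14(W), 13(W) are all W)
n=22: W (go to 20, an L position)
n=23: W (go to 21, an L position)
n=24: W (go to 21, an L position)
n=25: L (options 23(W), 22(W), 18(W), 17(W) are all W)
n=26: L (options 24(W), 23(W), 19(W), 18(W) are all W)
n=27: W (go to 25, an L position)
n=28: W (go to 26, an L position)
n=29: W (go to 26, an L position)
n=30: L (options 28(W), 27(W), 23(W), 22(W) are all W)
n=31: L (options 29(W), 28(W), 24(W), 23(W) are all W)
n=32: W (go to 30, an L position)
n=33: W (go to 31, an L position)
n=34: W (go to 31, an L position)
n=35: L (options 33(W), 32(W), 28(W), 27(W) are all W)
n=36: L (options 34(W), 33(W), 29(W), 28(W) are all W)
n=37: W (go to 35, an L position)
L entries with 0 ≤ n ≤ 37: n = 0, 1, 5, 6, 10, 11, 15, 16, 20, 21, 25, 26, 30, 31, 35, 36; that makes 16.

16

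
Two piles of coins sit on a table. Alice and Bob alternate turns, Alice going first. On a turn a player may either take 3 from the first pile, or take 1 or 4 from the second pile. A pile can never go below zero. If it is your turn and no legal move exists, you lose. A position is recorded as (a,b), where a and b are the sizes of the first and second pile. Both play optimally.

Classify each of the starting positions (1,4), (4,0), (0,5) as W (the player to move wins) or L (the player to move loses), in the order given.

Work bottom-up. With no move the player to move loses. Otherwise the position is W if at least one move leads to an L position for the opponent, and L if every move leads to a W.
No move ever increases a pile, so every position that can arise here has a ≤ 4 and b ≤ 5; it is enough to label the cells with 0 ≤ a ≤ 4 and 0 ≤ b ≤ 5.
Every move lowers a or b (never raises either), so fill the grid row by row in increasing a, and left to right within a row: each cell's successors are then already labelled.
      b=0  b=1  b=2  b=3  b=4  b=5
a=0:    L    W    L    W    W    L
a=1:    L    W    L    W    W    L
a=2:    L    W    L    W    W    L
a=3:    W    L    W    L    W    W
a=4:    W    L    W    L    W    W
Cells with no legal move (terminal, hence L): (0,0), (1,0), (2,0).
The remaining L cells, each justified by listing all of its moves:
(0,2): L (sole option (0,1)(W) is W)
(0,5): L (options (0,4)(W), (0,1)(W) are all W)
(1,2): L (sole option (1,1)(W) is W)
(1,5): L (options (1,4)(W), (1,1)(W) are all W)
(2,2): L (sole option (2,1)(W) is W)
(2,5): L (options (2,4)(W), (2,1)(W) are all W)
(3,1): L (options (0,1)(W), (3,0)(W) are all W)
(3,3): L (options (0,3)(W), (3,2)(W) are all W)
(4,1): L (options (1,1)(W), (4,0)(W) are all W)
(4,3): L (options (1,3)(W), (4,2)(W) are all W)
Every other cell has at least one move into one of the L cells above, so it is W.
(1,4): the move to (1,0) reaches an L cell, so W
(4,0): the move to (1,0) reaches an L cell, so W
(0,5): one of the L cells justified above, so L

(1,4): W, (4,0): W, (0,5): L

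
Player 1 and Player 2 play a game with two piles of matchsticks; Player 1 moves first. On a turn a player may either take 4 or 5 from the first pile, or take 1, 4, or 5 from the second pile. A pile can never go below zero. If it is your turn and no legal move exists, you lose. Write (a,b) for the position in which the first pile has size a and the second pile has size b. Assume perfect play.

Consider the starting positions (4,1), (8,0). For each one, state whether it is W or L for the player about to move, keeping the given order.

Use the standard recursion: the mover loses at a terminal position; elsewhere, the mover wins exactly when some move hands the opponent an L position.
No move ever increases a pile, so every position that can arise here has a ≤ 8 and b ≤ 1; it is enough to label the cells with 0 ≤ a ≤ 8 and 0 ≤ b ≤ 1.
Every move lowers a or b (never raises either), so fill the grid row by row in increasing a, and left to right within a row: each cell's successors are then already labelled.
      b=0  b=1
a=0:    L    W
a=1:    L    W
a=2:    L    W
a=3:    L    W
a=4:    W    L
a=5:    W    L
a=6:    W    L
a=7:    W    L
a=8:    W    W
Cells with no legal move (terminal, hence L): (0,0), (1,0), (2,0), (3,0).
The remaining L cells, each justified by listing all of its moves:
(4,1): L (options (0,1)(W), (4,0)(W) are all W)
(5,1): L (options (1,1)(W), (0,1)(W), (5,0)(W) are all W)
(6,1): L (options (2,1)(W), (1,1)(W), (6,0)(W) are all W)
(7,1): L (options (3,1)(W), (2,1)(W), (7,0)(W) are all W)
Every other cell has at least one move into one of the L cells above, so it is W.
(4,1): one of the L cells justified above, so L
(8,0): the move to (3,0) reaches an L cell, so W

(4,1): L, (8,0): W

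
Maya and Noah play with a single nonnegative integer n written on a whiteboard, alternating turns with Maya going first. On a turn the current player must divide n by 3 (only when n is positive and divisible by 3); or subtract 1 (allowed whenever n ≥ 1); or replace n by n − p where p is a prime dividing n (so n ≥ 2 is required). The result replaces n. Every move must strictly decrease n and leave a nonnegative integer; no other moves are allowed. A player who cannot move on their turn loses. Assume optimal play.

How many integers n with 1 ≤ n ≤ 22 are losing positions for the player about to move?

Use the standard recursion: the mover loses at a terminal position; elsewhere, the mover wins exactly when some move hands the opponent an L position.
n=0: no move → L
n=1: can move to 0, which is L ⇒ W
n=2: can move to 0, which is L ⇒ W
n=3: can move to 0, which is L ⇒ W
n=4: moves to 2(W), 3(W); every one is W ⇒ L
n=5: can move to 0, which is L ⇒ W
n=6: can move to 4, which is L ⇒ W
n=7: can move to 0, which is L ⇒ W
n=8: moves to 6(W), 7(W); every one is W ⇒ L
n=9: can move to 8, which is L ⇒ W
n=10: can move to 8, which is L ⇒ W
n=11: can move to 0, which is L ⇒ W
n=12: can move to 4, which is L ⇒ W
n=13: can move to 0, which is L ⇒ W
n=14: moves to 7(W), 12(W), 13(W); every one is W ⇒ L
n=15: can move to 14, which is L ⇒ W
n=16: can move to 14, which is L ⇒ W
n=17: can move to 0, which is L ⇒ W
n=18: moves to 6(W), 15(W), 16(W), 17(W); every one is W ⇒ L
n=19: can move to 0, which is L ⇒ W
n=20: can move to 18, which is L ⇒ W
n=21: can move to 14, which is L ⇒ W
n=22: moves to 11(W), 20(W), 21(W); every one is W ⇒ L
L entries with 1 ≤ n ≤ 22 (n=0 is outside the asked range and is not counted): n = 4, 8, 14, 18, 22; that makes 5.

5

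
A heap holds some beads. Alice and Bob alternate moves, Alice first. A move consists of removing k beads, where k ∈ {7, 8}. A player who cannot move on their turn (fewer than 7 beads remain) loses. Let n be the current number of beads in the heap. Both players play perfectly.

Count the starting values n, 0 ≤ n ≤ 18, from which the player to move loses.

11

Positions with no move are L. A position that does have a move is losing for the player to move precisely when every available move leads to a winning position for the opponent. Fill in the labels:
n=0: no move → L
n=1: no move → L
n=2: no move → L
n=3: no move → L
n=4: no move → L
n=5: no move → L
n=6: no move → L
n=7: can move to 0, which is L ⇒ W
n=8: can move to 1, which is L ⇒ W
n=9: can move to 2, which is L ⇒ W
n=10: can move to 3, which is L ⇒ W
n=11: can move to 4, which is L ⇒ W
n=12: can move to 5, which is L ⇒ W
n=13: can move to 6, which is L ⇒ W
n=14: can move to 6, which is L ⇒ W
n=15: moves to 8(W), 7(W); every one is W ⇒ L
n=16: moves to 9(W), 8(W); every one is W ⇒ L
n=17: moves to 10(W), 9(W); every one is W ⇒ L
n=18: moves to 11(W), 10(W); every one is W ⇒ L
L entries with 0 ≤ n ≤ 18: n = 0, 1, 2, 3, 4, 5, 6, 15, 16, 17, 18; that makes 11.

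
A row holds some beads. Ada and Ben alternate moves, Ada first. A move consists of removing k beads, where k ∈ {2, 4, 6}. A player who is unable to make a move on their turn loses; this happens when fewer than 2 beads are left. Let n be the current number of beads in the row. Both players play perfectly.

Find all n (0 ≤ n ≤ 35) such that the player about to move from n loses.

Label each position W (a win for the player to move) or L (a loss). A position with no legal move is L; any other position is W exactly when some move reaches an L, and L when every move reaches a W.
n=0: no move → L
n=1: no move → L
n=2: reaches L-position 0 → W
n=3: reaches L-position 1 → W
n=4: reaches L-position 0 → W
n=5: reaches L-position 1 → W
n=6: reaches L-position 0 → W
n=7: reaches L-position 1 → W
n=8: only reaches 6(W), 4(W), 2(W), all W → L
n=9: only reaches 7(W), 5(W), 3(W), all W → L
n=10: reaches L-position 8 → W
n=11: reaches L-position 9 → W
n=12: reaches L-position 8 → W
n=13: reaches L-position 9 → W
n=14: reaches L-position 8 → W
n=15: reaches L-position 9 → W
n=16: only reaches 14(W), 12(W), 10(W), all W → L
n=17: only reaches 15(W), 13(W), 11(W), all W → L
n=18: reaches L-position 16 → W
n=19: reaches L-position 17 → W
n=20: reaches L-position 16 → W
n=21: reaches L-position 17 → W
n=22: reaches L-position 16 → W
n=23: reaches L-position 17 → W
n=24: only reaches 22(W), 20(W), 18(W), all W → L
n=25: only reaches 23(W), 21(W), 19(W), all W → L
n=26: reaches L-position 24 → W
n=27: reaches L-position 25 → W
n=28: reaches L-position 24 → W
n=29: reaches L-position 25 → W
n=30: reaches L-position 24 → W
n=31: reaches L-position 25 → W
n=32: only reaches 30(W), 28(W), 26(W), all W → L
n=33: only reaches 31(W), 29(W), 27(W), all W → L
n=34: reaches L-position 32 → W
n=35: reaches L-position 33 → W
Reading off the rows marked L gives the requested list; there are 10 such values of n.

0, 1, 8, 9, 16, 17, 24, 25, 32, 33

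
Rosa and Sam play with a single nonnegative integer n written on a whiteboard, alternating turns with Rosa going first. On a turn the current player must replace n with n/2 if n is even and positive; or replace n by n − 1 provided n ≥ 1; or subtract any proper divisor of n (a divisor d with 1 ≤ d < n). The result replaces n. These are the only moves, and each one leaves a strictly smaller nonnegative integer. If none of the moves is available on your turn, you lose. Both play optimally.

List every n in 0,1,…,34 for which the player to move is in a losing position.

0, 2, 5, 7, 9, 11, 13, 15, 17, 19, 21, 23, 25, 27, 29, 31, 33

Use the standard recursion: the mover loses at a terminal position; elsewhere, the mover wins exactly when some move hands the opponent an L position.
n=0: no move → L
n=1: →0(L), so W
n=2: →1(W) only, which is W, so L
n=3: →2(L), so W
n=4: →2(L), so W
n=5: →4(W) only, which is W, so L
n=6: →5(L), so W
n=7: →6(W) only, which is W, so L
n=8: →7(L), so W
n=9: →6(W), 8(W) — all W, so L
n=10: →5(L), so W
n=11: →10(W) only, which is W, so L
n=12: →9(L), so W
n=13: →12(W) only, which is W, so L
n=14: →7(L), so W
n=15: →10(W), 12(W), 14(W) — all W, so L
n=16: →15(L), so W
n=17: →16(W) only, which is W, so L
n=18: →9(L), so W
n=19: →18(W) only, which is W, so L
n=20: →15(L), so W
n=21: →14(W), 18(W), 20(W) — all W, so L
n=22: →11(L), so W
n=23: →22(W) only, which is W, so L
n=24: →21(L), so W
n=25: →20(W), 24(W) — all W, so L
n=26: →13(L), so W
n=27: →18(W), 24(W), 26(W) — all W, so L
n=28: →21(L), so W
n=29: →28(W) only, which is W, so L
n=30: →15(L), so W
n=31: →30(W) only, which is W, so L
n=32: →31(L), so W
n=33: →22(W), 30(W), 32(W) — all W, so L
n=34: →17(L), so W
Reading off the rows marked L gives the requested list; there are 17 such values of n.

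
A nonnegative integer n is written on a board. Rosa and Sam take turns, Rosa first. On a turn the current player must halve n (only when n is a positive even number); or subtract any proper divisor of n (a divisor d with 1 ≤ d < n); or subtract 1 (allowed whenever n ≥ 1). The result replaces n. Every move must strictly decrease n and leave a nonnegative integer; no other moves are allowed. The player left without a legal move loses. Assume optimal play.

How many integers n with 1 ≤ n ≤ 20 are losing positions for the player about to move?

9

Positions with no move are L. A position that does have a move is losing for the player to move precisely when every available move leads to a winning position for the opponent. Fill in the labels:
n=0: no move → L
n=1: can move to 0, which is L ⇒ W
n=2: the only move is to 1(W), a W ⇒ L
n=3: can move to 2, which is L ⇒ W
n=4: can move to 2, which is L ⇒ W
n=5: the only move is to 4(W), a W ⇒ L
n=6: can move to 5, which is L ⇒ W
n=7: the only move is to 6(W), a W ⇒ L
n=8: can move to 7, which is L ⇒ W
n=9: moves to 6(W), 8(W); every one is W ⇒ L
n=10: can move to 5, which is L ⇒ W
n=11: the only move is to 10(W), a W ⇒ L
n=12: can move to 9, which is L ⇒ W
n=13: the only move is to 12(W), a W ⇒ L
n=14: can move to 7, which is L ⇒ W
n=15: moves to 10(W), 12(W), 14(W); every one is W ⇒ L
n=16: can move to 15, which is L ⇒ W
n=17: the only move is to 16(W), a W ⇒ L
n=18: can move to 9, which is L ⇒ W
n=19: the only move is to 18(W), a W ⇒ L
n=20: can move to 15, which is L ⇒ W
L entries with 1 ≤ n ≤ 20 (n=0 is outside the asked range and is not counted): n = 2, 5, 7, 9, 11, 13, 15, 17, 19; that makes 9.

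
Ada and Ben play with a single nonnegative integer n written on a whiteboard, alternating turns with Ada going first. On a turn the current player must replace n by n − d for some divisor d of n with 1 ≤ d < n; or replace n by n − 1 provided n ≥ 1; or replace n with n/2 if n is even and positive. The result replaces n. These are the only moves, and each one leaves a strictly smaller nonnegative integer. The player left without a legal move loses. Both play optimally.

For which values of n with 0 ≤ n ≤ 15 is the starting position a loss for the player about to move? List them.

Build the W/L table. Terminal = L. A non-terminal position is W if it has a move to some L; otherwise it is L.
n=0: no move → L
n=1: W (go to 0, an L position)
n=2: L (sole option 1(W) is W)
n=3: W (go to 2, an L position)
n=4: W (go to 2, an L position)
n=5: L (sole option 4(W) is W)
n=6: W (go to 5, an L position)
n=7: L (sole option 6(W) is W)
n=8: W (go to 7, an L position)
n=9: L (options 6(W), 8(W) are all W)
n=10: W (go to 5, an L position)
n=11: L (sole option 10(W) is W)
n=12: W (go to 9, an L position)
n=13: L (sole option 12(W) is W)
n=14: W (go to 7, an L position)
n=15: L (options 10(W), 12(W), 14(W) are all W)
Reading off the rows marked L gives the requested list; there are 8 such values of n.

0, 2, 5, 7, 9, 11, 13, 15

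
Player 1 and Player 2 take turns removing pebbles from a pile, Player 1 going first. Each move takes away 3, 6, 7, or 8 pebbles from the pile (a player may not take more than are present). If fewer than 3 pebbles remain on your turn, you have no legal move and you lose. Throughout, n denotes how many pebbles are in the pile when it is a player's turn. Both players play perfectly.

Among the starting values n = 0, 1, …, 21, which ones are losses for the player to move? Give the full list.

0, 1, 2, 11, 12, 13

Use the standard recursion: the mover loses at a terminal position; elsewhere, the mover wins exactly when some move hands the opponent an L position.
n=0: no move → L
n=1: no move → L
n=2: no move → L
n=3: W (go to 0, an L position)
n=4: W (go to 1, an L position)
n=5: W (go to 2, an L position)
n=6: W (go to 0, an L position)
n=7: W (go to 1, an L position)
n=8: W (go to 2, an L position)
n=9: W (go to 2, an L position)
n=10: W (go to 2, an L position)
n=11: L (options 8(W), 5(W), 4(W), 3(W) are all W)
n=12: L (options 9(W), 6(W), 5(W), 4(W) are all W)
n=13: L (options 10(W), 7(W), 6(W), 5(W) are all W)
n=14: W (go to 11, an L position)
n=15: W (go to 12, an L position)
n=16: W (go to 13, an L position)
n=17: W (go to 11, an L position)
n=18: W (go to 12, an L position)
n=19: W (go to 13, an L position)
n=20: W (go to 13, an L position)
n=21: W (go to 13, an L position)
The losing starting values of n are exactly the entries labelled L in this table (6 of them).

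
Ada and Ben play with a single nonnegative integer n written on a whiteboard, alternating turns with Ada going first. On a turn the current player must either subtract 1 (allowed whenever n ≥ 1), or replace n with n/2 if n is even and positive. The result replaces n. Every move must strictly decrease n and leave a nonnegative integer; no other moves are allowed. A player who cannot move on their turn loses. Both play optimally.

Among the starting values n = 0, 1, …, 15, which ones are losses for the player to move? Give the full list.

Build the W/L table. Terminal = L. A non-terminal position is W if it has a move to some L; otherwise it is L.
n=0: no move → L
n=1: →0(L), so W
n=2: →1(W) only, which is W, so L
n=3: →2(L), so W
n=4: →2(L), so W
n=5: →4(W) only, which is W, so L
n=6: →5(L), so W
n=7: →6(W) only, which is W, so L
n=8: →7(L), so W
n=9: →8(W) only, which is W, so L
n=10: →5(L), so W
n=11: →10(W) only, which is W, so L
n=12: →11(L), so W
n=13: →12(W) only, which is W, so L
n=14: →7(L), so W
n=15: →14(W) only, which is W, so L
Reading off the rows marked L gives the requested list; there are 8 such values of n.

0, 2, 5, 7, 9, 11, 13, 15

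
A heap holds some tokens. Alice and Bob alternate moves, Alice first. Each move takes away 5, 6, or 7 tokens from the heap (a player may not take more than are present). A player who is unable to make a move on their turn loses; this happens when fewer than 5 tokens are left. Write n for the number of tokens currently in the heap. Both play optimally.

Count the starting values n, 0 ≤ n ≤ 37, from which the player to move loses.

Compute win/loss labels from the base case upward. A position with no move is L. Any other position is W if it can reach an L in one move, else L.
n=0: no move → L
n=1: no move → L
n=2: no move → L
n=3: no move → L
n=4: no move → L
n=5: W (go to 0, an L position)
n=6: W (go to 1, an L position)
n=7: W (go to 2, an L position)
n=8: W (go to 3, an L position)
n=9: W (go to 4, an L position)
n=10: W (go to 4, an L position)
n=11: W (go to 4, an L position)
n=12: L (options 7(W), 6(W), 5(W) are all W)
n=13: L (options 8(W), 7(W), 6(W) are all W)
n=14: L (options 9(W), 8(W), 7(W) are all W)
n=15: L (options 10(W), 9(W), 8(W) are all W)
n=16: L (options 11(W), 10(W), 9(W) are all W)
n=17: W (go to 12, an L position)
n=18: W (go to 13, an L position)
n=19: W (go to 14, an L position)
n=20: W (go to 15, an L position)
n=21: W (go to 16, an L position)
n=22: W (go to 16, an L position)
n=23: W (go to 16, an L position)
n=24: L (options 19(W), 18(W), 17(W) are all W)
n=25: L (options 20(W), 19(W), 18(W) are all W)
n=26: L (options 21(W), 20(W), 19(W) are all W)
n=27: L (options 22(W), 21(W), 20(W) are all W)
n=28: L (options 23(W), 22(W), 21(W) are all W)
n=29: W (go to 24, an L position)
n=30: W (go to 25, an L position)
n=31: W (go to 26, an L position)
n=32: W (go to 27, an L position)
n=33: W (go to 28, an L position)
n=34: W (go to 28, an L position)
n=35: W (go to 28, an L position)
n=36: L (options 31(W), 30(W), 29(W) are all W)
n=37: L (options 32(W), 31(W), 30(W) are all W)
L entries with 0 ≤ n ≤ 37: n = 0, 1, 2, 3, 4, 12, 13, 14, 15, 16, 24, 25, 26, 27, 28, 36, 37; that makes 17.

17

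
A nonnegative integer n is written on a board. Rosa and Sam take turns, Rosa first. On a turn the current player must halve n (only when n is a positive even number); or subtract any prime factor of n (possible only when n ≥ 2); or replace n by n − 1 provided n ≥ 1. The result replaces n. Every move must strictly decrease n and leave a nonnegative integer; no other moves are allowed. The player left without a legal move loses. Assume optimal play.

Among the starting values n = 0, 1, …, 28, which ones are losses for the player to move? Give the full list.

Label each position W (a win for the player to move) or L (a loss). A position with no legal move is L; any other position is W exactly when some move reaches an L, and L when every move reaches a W.
n=0: no move → L
n=1: W (go to 0, an L position)
n=2: W (go to 0, an L position)
n=3: W (go to 0, an L position)
n=4: L (options 2(W), 3(W) are all W)
n=5: W (go to 0, an L position)
n=6: W (go to 4, an L position)
n=7: W (go to 0, an L position)
n=8: W (go to 4, an L position)
n=9: L (options 6(W), 8(W) are all W)
n=10: W (go to 9, an L position)
n=11: W (go to 0, an L position)
n=12: W (go to 9, an L position)
n=13: W (go to 0, an L position)
n=14: L (options 7(W), 12(W), 13(W) are all W)
n=15: W (go to 14, an L position)
n=16: W (go to 14, an L position)
n=17: W (go to 0, an L position)
n=18: W (go to 9, an L position)
n=19: W (go to 0, an L position)
n=20: L (options 10(W), 15(W), 18(W), 19(W) are all W)
n=21: W (go to 14, an L position)
n=22: W (go to 20, an L position)
n=23: W (go to 0, an L position)
n=24: L (options 12(W), 21(W), 22(W), 23(W) are all W)
n=25: W (go to 20, an L position)
n=26: W (go to 24, an L position)
n=27: W (go to 24, an L position)
n=28: W (go to 14, an L position)
Reading off the rows marked L gives the requested list; there are 6 such values of n.

0, 4, 9, 14, 20, 24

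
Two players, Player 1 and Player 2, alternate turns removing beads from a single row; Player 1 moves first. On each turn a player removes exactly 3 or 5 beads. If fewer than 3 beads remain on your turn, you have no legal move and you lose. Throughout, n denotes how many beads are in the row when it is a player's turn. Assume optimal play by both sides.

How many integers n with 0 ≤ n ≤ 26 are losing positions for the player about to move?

Compute win/loss labels from the base case upward. A position with no move is L. Any other position is W if it can reach an L in one move, else L.
n=0: no move → L
n=1: no move → L
n=2: no move → L
n=3: reaches L-position 0 → W
n=4: reaches L-position 1 → W
n=5: reaches L-position 2 → W
n=6: reaches L-position 1 → W
n=7: reaches L-position 2 → W
n=8: only reaches 5(W), 3(W), all W → L
n=9: only reaches 6(W), 4(W), all W → L
n=10: only reaches 7(W), 5(W), all W → L
n=11: reaches L-position 8 → W
n=12: reaches L-position 9 → W
n=13: reaches L-position 10 → W
n=14: reaches L-position 9 → W
n=15: reaches L-position 10 → W
n=16: only reaches 13(W), 11(W), all W → L
n=17: only reaches 14(W), 12(W), all W → L
n=18: only reaches 15(W), 13(W), all W → L
n=19: reaches L-position 16 → W
n=20: reaches L-position 17 → W
n=21: reaches L-position 18 → W
n=22: reaches L-position 17 → W
n=23: reaches L-position 18 → W
n=24: only reaches 21(W), 19(W), all W → L
n=25: only reaches 22(W), 20(W), all W → L
n=26: only reaches 23(W), 21(W), all W → L
L entries with 0 ≤ n ≤ 26: n = 0, 1, 2, 8, 9, 10, 16, 17, 18, 24, 25, 26; that makes 12.

12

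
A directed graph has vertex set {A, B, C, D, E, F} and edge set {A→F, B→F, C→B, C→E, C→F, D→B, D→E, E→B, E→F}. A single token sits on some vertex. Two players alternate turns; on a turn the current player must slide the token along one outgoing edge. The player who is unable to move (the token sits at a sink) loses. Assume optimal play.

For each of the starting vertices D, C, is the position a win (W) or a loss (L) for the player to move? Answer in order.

Label each position W (a win for the player to move) or L (a loss). A position with no legal move is L; any other position is W exactly when some move reaches an L, and L when every move reaches a W.
Every edge goes from a vertex to one that appears earlier in the order F, B, E, A, D, C, so processing vertices in that order labels each vertex after all of its successors.
F: no outgoing edge → L
B: →F(L), so W
E: →F(L), so W
A: →F(L), so W
D: →E(W), B(W) — all W, so L
C: →F(L), so W

D: L, C: W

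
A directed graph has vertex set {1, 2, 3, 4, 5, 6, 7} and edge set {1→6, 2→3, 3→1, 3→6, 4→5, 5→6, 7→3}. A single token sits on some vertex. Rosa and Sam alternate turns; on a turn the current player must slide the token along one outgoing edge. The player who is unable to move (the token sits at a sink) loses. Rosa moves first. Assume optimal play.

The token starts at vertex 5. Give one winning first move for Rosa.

Build the W/L table. Terminal = L. A non-terminal position is W if it has a move to some L; otherwise it is L.
Every edge goes from a vertex to one that appears earlier in the order 6, 1, 3, 7, 5, 4, 2, so processing vertices in that order labels each vertex after all of its successors.
6: no outgoing edge → L
1: reaches L-position 6 → W
3: reaches L-position 6 → W
7: only reaches 3(W), which is W → L
5: reaches L-position 6 → W
4: only reaches 5(W), which is W → L
2: only reaches 3(W), which is W → L
From 5, the L positions reachable in one move are: 6.

Move to 6.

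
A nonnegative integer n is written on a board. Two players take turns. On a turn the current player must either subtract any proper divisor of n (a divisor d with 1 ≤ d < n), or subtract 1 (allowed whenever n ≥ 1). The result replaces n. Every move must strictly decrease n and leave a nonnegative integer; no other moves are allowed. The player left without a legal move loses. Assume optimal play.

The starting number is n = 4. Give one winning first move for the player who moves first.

Move to 2.

Label each position W (a win for the player to move) or L (a loss). A position with no legal move is L; any other position is W exactly when some move reaches an L, and L when every move reaches a W.
n=0: no move → L
n=1: W (go to 0, an L position)
n=2: L (sole option 1(W) is W)
n=3: W (go to 2, an L position)
n=4: W (go to 2, an L position)
From 4, the L positions reachable in one move are: 2.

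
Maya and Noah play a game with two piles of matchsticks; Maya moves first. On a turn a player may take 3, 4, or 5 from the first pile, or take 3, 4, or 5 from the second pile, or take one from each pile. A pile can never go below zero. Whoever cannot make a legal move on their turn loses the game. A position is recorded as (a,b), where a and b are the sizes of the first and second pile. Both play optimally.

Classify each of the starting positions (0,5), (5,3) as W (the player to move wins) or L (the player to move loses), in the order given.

(0,5): W, (5,3): L

Build the W/L table. Terminal = L. A non-terminal position is W if it has a move to some L; otherwise it is L.
No move ever increases a pile, so every position that can arise here has a ≤ 5 and b ≤ 5; it is enough to label the cells with 0 ≤ a ≤ 5 and 0 ≤ b ≤ 5.
Every move lowers a or b (never raises either), so fill the grid row by row in increasing a, and left to right within a row: each cell's successors are then already labelled.
      b=0  b=1  b=2  b=3  b=4  b=5
a=0:    L    L    L    W    W    W
a=1:    L    W    W    W    W    W
a=2:    L    W    L    W    W    W
a=3:    W    W    W    W    L    L
a=4:    W    W    W    L    L    W
a=5:    W    W    W    L    W    W
Cells with no legal move (terminal, hence L): (0,0), (0,1), (0,2), (1,0), (2,0).
The remaining L cells, each justified by listing all of its moves:
(2,2): L (sole option (1,1)(W) is W)
(3,4): L (options (0,4)(W), (3,1)(W), (3,0)(W), (2,3)(W) are all W)
(3,5): L (options (0,5)(W), (3,2)(W), (3,1)(W), (3,0)(W), (2,4)(W) are all W)
(4,3): L (options (1,3)(W), (0,3)(W), (4,0)(W), (3,2)(W) are all W)
(4,4): L (options (1,4)(W), (0,4)(W), (4,1)(W), (4,0)(W), (3,3)(W) are all W)
(5,3): L (options (2,3)(W), (1,3)(W), (0,3)(W), (5,0)(W), (4,2)(W) are all W)
Every other cell has at least one move into one of the L cells above, so it is W.
(0,5): the move to (0,2) reaches an L cell, so W
(5,3): one of the L cells justified above, so L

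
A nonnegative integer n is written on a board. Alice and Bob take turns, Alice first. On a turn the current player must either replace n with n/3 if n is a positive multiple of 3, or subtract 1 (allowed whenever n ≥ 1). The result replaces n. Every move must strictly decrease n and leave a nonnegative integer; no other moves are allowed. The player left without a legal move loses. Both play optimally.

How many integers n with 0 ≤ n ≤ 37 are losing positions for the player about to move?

18

Use the standard recursion: the mover loses at a terminal position; elsewhere, the mover wins exactly when some move hands the opponent an L position.
n=0: no move → L
n=1: reaches L-position 0 → W
n=2: only reaches 1(W), which is W → L
n=3: reaches L-position 2 → W
n=4: only reaches 3(W), which is W → L
n=5: reaches L-position 4 → W
n=6: reaches L-position 2 → W
n=7: only reaches 6(W), which is W → L
n=8: reaches L-position 7 → W
n=9: only reaches 3(W), 8(W), all W → L
n=10: reaches L-position 9 → W
n=11: only reaches 10(W), which is W → L
n=12: reaches L-position 4 → W
n=13: only reaches 12(W), which is W → L
n=14: reaches L-position 13 → W
n=15: only reaches 5(W), 14(W), all W → L
n=16: reaches L-position 15 → W
n=17: only reaches 16(W), which is W → L
n=18: reaches L-position 17 → W
n=19: only reaches 18(W), which is W → L
n=20: reaches L-position 19 → W
n=21: reaches L-position 7 → W
n=22: only reaches 21(W), which is W → L
n=23: reaches L-position 22 → W
n=24: only reaches 8(W), 23(W), all W → L
n=25: reaches L-position 24 → W
n=26: only reaches 25(W), which is W → L
n=27: reaches L-position 9 → W
n=28: only reaches 27(W), which is W → L
n=29: reaches L-position 28 → W
n=30: only reaches 10(W), 29(W), all W → L
n=31: reaches L-position 30 → W
n=32: only reaches 31(W), which is W → L
n=33: reaches L-position 11 → W
n=34: only reaches 33(W), which is W → L
n=35: reaches L-position 34 → W
n=36: only reaches 12(W), 35(W), all W → L
n=37: reaches L-position 36 → W
L entries with 0 ≤ n ≤ 37: n = 0, 2, 4, 7, 9, 11, 13, 15, 17, 19, 22, 24, 26, 28, 30, 32, 34, 36; that makes 18.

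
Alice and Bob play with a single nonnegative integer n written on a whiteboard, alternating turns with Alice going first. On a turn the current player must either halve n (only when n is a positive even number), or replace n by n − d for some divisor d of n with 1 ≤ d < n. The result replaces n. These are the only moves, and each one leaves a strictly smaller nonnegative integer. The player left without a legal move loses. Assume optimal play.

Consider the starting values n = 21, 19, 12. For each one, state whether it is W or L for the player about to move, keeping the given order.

21: L, 19: L, 12: W

Compute win/loss labels from the base case upward. A position with no move is L. Any other position is W if it can reach an L in one move, else L.
n=0: no move → L
n=1: no move → L
n=2: can move to 1, which is L ⇒ W
n=3: the only move is to 2(W), a W ⇒ L
n=4: can move to 3, which is L ⇒ W
n=5: the only move is to 4(W), a W ⇒ L
n=6: can move to 3, which is L ⇒ W
n=7: the only move is to 6(W), a W ⇒ L
n=8: can move to 7, which is L ⇒ W
n=9: moves to 6(W), 8(W); every one is W ⇒ L
n=10: can move to 5, which is L ⇒ W
n=11: the only move is to 10(W), a W ⇒ L
n=12: can move to 9, which is L ⇒ W
n=13: the only move is to 12(W), a W ⇒ L
n=14: can move to 7, which is L ⇒ W
n=15: moves to 10(W), 12(W), 14(W); every one is W ⇒ L
n=16: can move to 15, which is L ⇒ W
n=17: the only move is to 16(W), a W ⇒ L
n=18: can move to 9, which is L ⇒ W
n=19: the only move is to 18(W), a W ⇒ L
n=20: can move to 15, which is L ⇒ W
n=21: moves to 14(W), 18(W), 20(W); every one is W ⇒ L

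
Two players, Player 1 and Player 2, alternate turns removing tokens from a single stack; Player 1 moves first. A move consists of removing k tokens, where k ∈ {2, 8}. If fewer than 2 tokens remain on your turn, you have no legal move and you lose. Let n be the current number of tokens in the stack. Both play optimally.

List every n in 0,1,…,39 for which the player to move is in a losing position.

0, 1, 4, 5, 10, 11, 14, 15, 20, 21, 24, 25, 30, 31, 34, 35

Use the standard recursion: the mover loses at a terminal position; elsewhere, the mover wins exactly when some move hands the opponent an L position.
n=0: no move → L
n=1: no move → L
n=2: →0(L), so W
n=3: →1(L), so W
n=4: →2(W) only, which is W, so L
n=5: →3(W) only, which is W, so L
n=6: →4(L), so W
n=7: →5(L), so W
n=8: →0(L), so W
n=9: →1(L), so W
n=10: →8(W), 2(W) — all W, so L
n=11: →9(W), 3(W) — all W, so L
n=12: →10(L), so W
n=13: →11(L), so W
n=14: →12(W), 6(W) — all W, so L
n=15: →13(W), 7(W) — all W, so L
n=16: →14(L), so W
n=17: →15(L), so W
n=18: →10(L), so W
n=19: →11(L), so W
n=20: →18(W), 12(W) — all W, so L
n=21: →19(W), 13(W) — all W, so L
n=22: →20(L), so W
n=23: →21(L), so W
n=24: →22(W), 16(W) — all W, so L
n=25: →23(W), 17(W) — all W, so L
n=26: →24(L), so W
n=27: →25(L), so W
n=28: →20(L), so W
n=29: →21(L), so W
n=30: →28(W), 22(W) — all W, so L
n=31: →29(W), 23(W) — all W, so L
n=32: →30(L), so W
n=33: →31(L), so W
n=34: →32(W), 26(W) — all W, so L
n=35: →33(W), 27(W) — all W, so L
n=36: →34(L), so W
n=37: →35(L), so W
n=38: →30(L), so W
n=39: →31(L), so W
Reading off the rows marked L gives the requested list; there are 16 such values of n.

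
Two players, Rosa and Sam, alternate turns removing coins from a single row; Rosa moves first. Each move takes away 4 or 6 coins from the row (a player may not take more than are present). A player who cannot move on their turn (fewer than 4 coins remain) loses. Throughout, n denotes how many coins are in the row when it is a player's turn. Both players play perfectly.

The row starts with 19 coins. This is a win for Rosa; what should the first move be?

Positions with no move are L. A position that does have a move is losing for the player to move precisely when every available move leads to a winning position for the opponent. Fill in the labels:
n=0: no move → L
n=1: no move → L
n=2: no move → L
n=3: no move → L
n=4: →0(L), so W
n=5: →1(L), so W
n=6: →2(L), so W
n=7: →3(L), so W
n=8: →2(L), so W
n=9: →3(L), so W
n=10: →6(W), 4(W) — all W, so L
n=11: →7(W), 5(W) — all W, so L
n=12: →8(W), 6(W) — all W, so L
n=13: →9(W), 7(W) — all W, so L
n=14: →10(L), so W
n=15: →11(L), so W
n=16: →12(L), so W
n=17: →13(L), so W
n=18: →12(L), so W
n=19: →13(L), so W
From 19, the L positions reachable in one move are: 13.

Remove 6, leaving 13.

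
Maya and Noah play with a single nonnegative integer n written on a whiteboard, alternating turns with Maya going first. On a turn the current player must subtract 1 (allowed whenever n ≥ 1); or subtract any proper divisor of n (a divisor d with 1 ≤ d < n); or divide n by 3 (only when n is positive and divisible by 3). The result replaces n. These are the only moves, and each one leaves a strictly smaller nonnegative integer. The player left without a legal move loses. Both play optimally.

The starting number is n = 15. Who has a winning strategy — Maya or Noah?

Work bottom-up. With no move the player to move loses. Otherwise the position is W if at least one move leads to an L position for the opponent, and L if every move leads to a W.
n=0: no move → L
n=1: reaches L-position 0 → W
n=2: only reaches 1(W), which is W → L
n=3: reaches L-position 2 → W
n=4: reaches L-position 2 → W
n=5: only reaches 4(W), which is W → L
n=6: reaches L-position 2 → W
n=7: only reaches 6(W), which is W → L
n=8: reaches L-position 7 → W
n=9: only reaches 3(W), 6(W), 8(W), all W → L
n=10: reaches L-position 5 → W
n=11: only reaches 10(W), which is W → L
n=12: reaches L-position 9 → W
n=13: only reaches 12(W), which is W → L
n=14: reaches L-position 7 → W
n=15: reaches L-position 5 → W
From 15 Maya can move to 5, reaching an L position.

Maya wins.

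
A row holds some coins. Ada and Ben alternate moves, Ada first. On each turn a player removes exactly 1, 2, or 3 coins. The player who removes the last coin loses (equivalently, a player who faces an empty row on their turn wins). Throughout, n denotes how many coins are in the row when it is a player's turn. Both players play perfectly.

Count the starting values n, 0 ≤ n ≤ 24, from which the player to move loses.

6

Positions with no move are W. A position that does have a move is losing for the player to move precisely when every available move leads to a winning position for the opponent. Fill in the labels:
n=0: no move; the opponent has just taken the last coin and therefore loses → W
n=1: the only move is to 0(W), a W ⇒ L
n=2: can move to 1, which is L ⇒ W
n=3: can move to 1, which is L ⇒ W
n=4: can move to 1, which is L ⇒ W
n=5: moves to 4(W), 3(W), 2(W); every one is W ⇒ L
n=6: can move to 5, which is L ⇒ W
n=7: can move to 5, which is L ⇒ W
n=8: can move to 5, which is L ⇒ W
n=9: moves to 8(W), 7(W), 6(W); every one is W ⇒ L
n=10: can move to 9, which is L ⇒ W
n=11: can move to 9, which is L ⇒ W
n=12: can move to 9, which is L ⇒ W
n=13: moves to 12(W), 11(W), 10(W); every one is W ⇒ L
n=14: can move to 13, which is L ⇒ W
n=15: can move to 13, which is L ⇒ W
n=16: can move to 13, which is L ⇒ W
n=17: moves to 16(W), 15(W), 14(W); every one is W ⇒ L
n=18: can move to 17, which is L ⇒ W
n=19: can move to 17, which is L ⇒ W
n=20: can move to 17, which is L ⇒ W
n=21: moves to 20(W), 19(W), 18(W); every one is W ⇒ L
n=22: can move to 21, which is L ⇒ W
n=23: can move to 21, which is L ⇒ W
n=24: can move to 21, which is L ⇒ W
L entries with 0 ≤ n ≤ 24: n = 1, 5, 9, 13, 17, 21; that makes 6.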